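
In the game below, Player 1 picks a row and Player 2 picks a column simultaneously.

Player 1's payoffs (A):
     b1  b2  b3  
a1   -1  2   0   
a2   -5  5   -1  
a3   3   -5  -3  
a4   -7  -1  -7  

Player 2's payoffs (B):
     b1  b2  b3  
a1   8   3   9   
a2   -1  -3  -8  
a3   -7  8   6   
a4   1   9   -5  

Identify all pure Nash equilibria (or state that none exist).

(a1, b3)

Check mutual best responses: a cell is a NE iff neither player can gain by unilaterally deviating.
Player 1's best responses — vs b1: a3 (payoff 3); vs b2: a2 (payoff 5); vs b3: a1 (payoff 0).
Player 2's best responses — vs a1: b3 (payoff 9); vs a2: b1 (payoff -1); vs a3: b2 (payoff 8); vs a4: b2 (payoff 9).
The only mutual best response is (a1, b3); neither player gains by switching there.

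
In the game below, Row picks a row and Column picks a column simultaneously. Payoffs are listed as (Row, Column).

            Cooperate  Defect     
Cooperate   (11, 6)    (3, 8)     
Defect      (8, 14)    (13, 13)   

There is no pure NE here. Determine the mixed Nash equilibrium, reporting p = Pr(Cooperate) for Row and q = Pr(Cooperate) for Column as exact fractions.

p = 1/3, q = 10/13

In a mixed NE each player is indifferent between their pure strategies, so the opponent's mix sets the indifference.
Column indifferent between Cooperate and Defect: p·6 + (1−p)·14 = p·8 + (1−p)·13 ⟹ 14 + (-8)p = 13 + (-5)p ⟹ p = 1/3.
Row indifferent between Cooperate and Defect: q·11 + (1−q)·3 = q·8 + (1−q)·13 ⟹ 3 + 8q = 13 + (-5)q ⟹ q = 10/13.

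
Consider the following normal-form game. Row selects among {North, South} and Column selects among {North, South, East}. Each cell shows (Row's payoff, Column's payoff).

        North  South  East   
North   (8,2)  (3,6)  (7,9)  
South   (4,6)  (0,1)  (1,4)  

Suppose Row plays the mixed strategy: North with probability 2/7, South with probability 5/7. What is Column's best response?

Column's best reply maximizes expected payoff against the mix.
North: (2/7)·2 + (5/7)·6 = 34/7
South: (2/7)·6 + (5/7)·1 = 17/7
East: (2/7)·9 + (5/7)·4 = 38/7
Highest expected payoff is 38/7, from East.

East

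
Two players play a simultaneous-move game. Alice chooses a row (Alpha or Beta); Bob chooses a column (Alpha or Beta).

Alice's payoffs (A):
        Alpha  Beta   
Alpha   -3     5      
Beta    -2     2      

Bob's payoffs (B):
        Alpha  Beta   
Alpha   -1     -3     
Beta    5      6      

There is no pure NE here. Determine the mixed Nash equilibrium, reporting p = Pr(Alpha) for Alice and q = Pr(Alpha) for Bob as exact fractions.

In a mixed NE each player is indifferent between their pure strategies, so the opponent's mix sets the indifference.
Bob indifferent between Alpha and Beta: p·(-1) + (1−p)·5 = p·(-3) + (1−p)·6 ⟹ 5 + (-6)p = 6 + (-9)p ⟹ p = 1/3.
Alice indifferent between Alpha and Beta: q·(-3) + (1−q)·5 = q·(-2) + (1−q)·2 ⟹ 5 + (-8)q = 2 + (-4)q ⟹ q = 3/4.

p = 1/3, q = 3/4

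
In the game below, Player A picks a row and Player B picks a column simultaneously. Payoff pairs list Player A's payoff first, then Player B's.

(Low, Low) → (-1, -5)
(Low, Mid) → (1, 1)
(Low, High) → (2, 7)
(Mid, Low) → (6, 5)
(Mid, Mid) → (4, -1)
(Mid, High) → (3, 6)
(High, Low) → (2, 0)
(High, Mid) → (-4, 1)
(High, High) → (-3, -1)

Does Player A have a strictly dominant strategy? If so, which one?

Mid

Check whether one of Player A's strategies beats all alternatives regardless of what the opponent does.
Mid strictly dominates: vs Low: 6 > each of {-1, 2}; vs Mid: 4 > each of {1, -4}; vs High: 3 > each of {2, -3}.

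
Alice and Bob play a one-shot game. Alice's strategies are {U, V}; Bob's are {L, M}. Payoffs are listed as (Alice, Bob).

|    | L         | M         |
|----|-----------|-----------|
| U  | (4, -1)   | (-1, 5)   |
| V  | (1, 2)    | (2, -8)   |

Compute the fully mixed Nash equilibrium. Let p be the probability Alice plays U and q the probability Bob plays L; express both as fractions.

p = 5/8, q = 1/2

Each player's mixing probability is pinned down by making the *other* player indifferent.
Bob indifferent between L and M: p·(-1) + (1−p)·2 = p·5 + (1−p)·(-8) ⟹ 2 + (-3)p = (-8) + 13p ⟹ p = 5/8.
Alice indifferent between U and V: q·4 + (1−q)·(-1) = q·1 + (1−q)·2 ⟹ (-1) + 5q = 2 + (-1)q ⟹ q = 1/2.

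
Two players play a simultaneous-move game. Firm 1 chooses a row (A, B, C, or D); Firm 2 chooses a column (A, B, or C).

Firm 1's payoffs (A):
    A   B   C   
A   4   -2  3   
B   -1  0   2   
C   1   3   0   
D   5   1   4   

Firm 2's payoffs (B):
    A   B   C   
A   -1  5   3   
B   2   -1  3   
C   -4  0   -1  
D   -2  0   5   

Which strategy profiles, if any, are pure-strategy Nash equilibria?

Check mutual best responses: a cell is a NE iff neither player can gain by unilaterally deviating.
Firm 1's best responses — vs A: D (payoff 5); vs B: C (payoff 3); vs C: D (payoff 4).
Firm 2's best responses — vs A: B (payoff 5); vs B: C (payoff 3); vs C: B (payoff 0); vs D: C (payoff 5).
Mutual best responses occur at (C, B) and (D, C); at each, neither player gains by switching.

(C, B) and (D, C)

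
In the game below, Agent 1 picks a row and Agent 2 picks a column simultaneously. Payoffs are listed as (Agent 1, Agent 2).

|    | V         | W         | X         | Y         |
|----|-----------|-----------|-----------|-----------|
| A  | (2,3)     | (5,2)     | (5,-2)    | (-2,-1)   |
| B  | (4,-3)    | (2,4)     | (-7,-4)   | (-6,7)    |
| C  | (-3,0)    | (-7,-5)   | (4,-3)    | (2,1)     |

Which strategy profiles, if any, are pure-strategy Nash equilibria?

A profile is a Nash equilibrium when each player is best-responding to the other.
Agent 1's best responses — vs V: B (payoff 4); vs W: A (payoff 5); vs X: A (payoff 5); vs Y: C (payoff 2).
Agent 2's best responses — vs A: V (payoff 3); vs B: Y (payoff 7); vs C: Y (payoff 1).
The only mutual best response is (C, Y); neither player gains by switching there.

(C, Y)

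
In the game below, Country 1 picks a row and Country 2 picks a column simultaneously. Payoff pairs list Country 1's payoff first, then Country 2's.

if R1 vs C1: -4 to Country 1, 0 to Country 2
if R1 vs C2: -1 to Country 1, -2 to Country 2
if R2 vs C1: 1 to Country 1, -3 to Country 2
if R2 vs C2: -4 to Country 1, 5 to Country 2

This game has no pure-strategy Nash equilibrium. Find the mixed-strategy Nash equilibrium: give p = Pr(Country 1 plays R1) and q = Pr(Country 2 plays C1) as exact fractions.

In a mixed NE each player is indifferent between their pure strategies, so the opponent's mix sets the indifference.
Country 2 indifferent between C1 and C2: p·0 + (1−p)·(-3) = p·(-2) + (1−p)·5 ⟹ (-3) + 3p = 5 + (-7)p ⟹ p = 4/5.
Country 1 indifferent between R1 and R2: q·(-4) + (1−q)·(-1) = q·1 + (1−q)·(-4) ⟹ (-1) + (-3)q = (-4) + 5q ⟹ q = 3/8.

p = 4/5, q = 3/8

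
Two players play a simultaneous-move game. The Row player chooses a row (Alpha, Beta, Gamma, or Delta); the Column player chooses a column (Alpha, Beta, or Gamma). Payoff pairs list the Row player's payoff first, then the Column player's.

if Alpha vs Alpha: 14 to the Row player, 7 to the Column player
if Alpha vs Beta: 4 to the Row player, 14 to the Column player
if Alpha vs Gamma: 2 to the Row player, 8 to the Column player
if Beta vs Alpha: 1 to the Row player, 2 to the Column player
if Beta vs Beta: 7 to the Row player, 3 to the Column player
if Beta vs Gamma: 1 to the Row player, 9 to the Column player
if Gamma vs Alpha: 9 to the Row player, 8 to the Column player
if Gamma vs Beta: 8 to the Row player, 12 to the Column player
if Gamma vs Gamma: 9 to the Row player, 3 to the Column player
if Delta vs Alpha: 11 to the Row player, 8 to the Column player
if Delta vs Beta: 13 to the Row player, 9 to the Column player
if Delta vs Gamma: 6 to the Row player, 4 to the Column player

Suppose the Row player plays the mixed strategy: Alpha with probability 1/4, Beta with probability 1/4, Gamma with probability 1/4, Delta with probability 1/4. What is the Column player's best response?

Beta

The Column player's best reply maximizes expected payoff against the mix.
Alpha: (1/4)·7 + (1/4)·2 + (1/4)·8 + (1/4)·8 = 25/4
Beta: (1/4)·14 + (1/4)·3 + (1/4)·12 + (1/4)·9 = 19/2
Gamma: (1/4)·8 + (1/4)·9 + (1/4)·3 + (1/4)·4 = 6
Highest expected payoff is 19/2, from Beta.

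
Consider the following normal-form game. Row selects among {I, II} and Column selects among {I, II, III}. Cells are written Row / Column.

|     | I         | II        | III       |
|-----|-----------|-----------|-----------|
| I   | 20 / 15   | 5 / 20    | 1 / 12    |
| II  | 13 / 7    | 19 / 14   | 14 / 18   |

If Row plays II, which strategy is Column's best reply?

III

With Row fixed at II, Column's payoffs are: I → 7, II → 14, III → 18.
The maximum is 18, achieved by III.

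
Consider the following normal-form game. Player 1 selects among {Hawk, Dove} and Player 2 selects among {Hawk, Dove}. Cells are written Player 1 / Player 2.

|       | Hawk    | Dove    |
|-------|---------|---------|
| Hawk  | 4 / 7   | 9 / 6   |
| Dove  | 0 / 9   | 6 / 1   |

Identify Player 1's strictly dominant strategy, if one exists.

Hawk

Check whether one of Player 1's strategies beats all alternatives regardless of what the opponent does.
Hawk strictly dominates: vs Hawk: 4 > 0; vs Dove: 9 > 6.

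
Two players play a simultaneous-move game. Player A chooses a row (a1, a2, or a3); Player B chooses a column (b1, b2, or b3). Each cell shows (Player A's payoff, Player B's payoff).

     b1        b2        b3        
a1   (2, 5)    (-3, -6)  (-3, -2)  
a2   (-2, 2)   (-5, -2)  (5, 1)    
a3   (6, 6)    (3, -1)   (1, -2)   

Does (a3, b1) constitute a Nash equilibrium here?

Yes

Holding Player B at b1: Player A gets 6 from a3, versus 2 from a1, -2 from a2. No profitable deviation for Player A.
Holding Player A at a3: Player B gets 6 from b1, versus -1 from b2, -2 from b3. No profitable deviation for Player B either.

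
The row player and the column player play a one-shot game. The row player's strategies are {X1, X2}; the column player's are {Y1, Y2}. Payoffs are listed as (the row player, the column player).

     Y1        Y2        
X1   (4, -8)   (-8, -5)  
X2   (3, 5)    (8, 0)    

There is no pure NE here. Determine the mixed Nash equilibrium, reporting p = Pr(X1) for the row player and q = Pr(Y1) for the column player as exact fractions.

p = 5/8, q = 16/17

In a mixed NE each player is indifferent between their pure strategies, so the opponent's mix sets the indifference.
The column player indifferent between Y1 and Y2: p·(-8) + (1−p)·5 = p·(-5) + (1−p)·0 ⟹ 5 + (-13)p = 0 + (-5)p ⟹ p = 5/8.
The row player indifferent between X1 and X2: q·4 + (1−q)·(-8) = q·3 + (1−q)·8 ⟹ (-8) + 12q = 8 + (-5)q ⟹ q = 16/17.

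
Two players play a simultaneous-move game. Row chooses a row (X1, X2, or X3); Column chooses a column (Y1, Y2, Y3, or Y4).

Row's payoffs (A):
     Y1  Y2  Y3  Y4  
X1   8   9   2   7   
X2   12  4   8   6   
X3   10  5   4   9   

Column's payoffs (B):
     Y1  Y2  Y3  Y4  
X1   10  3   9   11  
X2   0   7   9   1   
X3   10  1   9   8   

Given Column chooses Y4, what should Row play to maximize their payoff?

With Column fixed at Y4, Row's payoffs are: X1 → 7, X2 → 6, X3 → 9.
The maximum is 9, achieved by X3.

X3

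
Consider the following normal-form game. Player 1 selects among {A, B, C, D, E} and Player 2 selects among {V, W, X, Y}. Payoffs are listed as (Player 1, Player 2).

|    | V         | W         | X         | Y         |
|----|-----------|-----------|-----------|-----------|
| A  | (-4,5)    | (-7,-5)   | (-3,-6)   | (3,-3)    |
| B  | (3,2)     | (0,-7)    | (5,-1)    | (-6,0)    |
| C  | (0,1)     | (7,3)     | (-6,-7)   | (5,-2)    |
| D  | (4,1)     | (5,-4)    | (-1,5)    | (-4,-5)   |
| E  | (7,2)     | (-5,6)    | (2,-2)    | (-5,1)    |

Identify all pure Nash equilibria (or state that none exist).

(C, W)

Check mutual best responses: a cell is a NE iff neither player can gain by unilaterally deviating.
Player 1's best responses — vs V: E (payoff 7); vs W: C (payoff 7); vs X: B (payoff 5); vs Y: C (payoff 5).
Player 2's best responses — vs A: V (payoff 5); vs B: V (payoff 2); vs C: W (payoff 3); vs D: X (payoff 5); vs E: W (payoff 6).
The only mutual best response is (C, W); neither player gains by switching there.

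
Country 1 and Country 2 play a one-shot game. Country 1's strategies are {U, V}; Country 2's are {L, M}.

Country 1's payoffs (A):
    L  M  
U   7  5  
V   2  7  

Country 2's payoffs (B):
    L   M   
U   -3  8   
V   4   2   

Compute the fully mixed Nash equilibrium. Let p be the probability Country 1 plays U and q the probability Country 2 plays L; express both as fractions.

p = 2/13, q = 2/7

In a mixed NE each player is indifferent between their pure strategies, so the opponent's mix sets the indifference.
Country 2 indifferent between L and M: p·(-3) + (1−p)·4 = p·8 + (1−p)·2 ⟹ 4 + (-7)p = 2 + 6p ⟹ p = 2/13.
Country 1 indifferent between U and V: q·7 + (1−q)·5 = q·2 + (1−q)·7 ⟹ 5 + 2q = 7 + (-5)q ⟹ q = 2/7.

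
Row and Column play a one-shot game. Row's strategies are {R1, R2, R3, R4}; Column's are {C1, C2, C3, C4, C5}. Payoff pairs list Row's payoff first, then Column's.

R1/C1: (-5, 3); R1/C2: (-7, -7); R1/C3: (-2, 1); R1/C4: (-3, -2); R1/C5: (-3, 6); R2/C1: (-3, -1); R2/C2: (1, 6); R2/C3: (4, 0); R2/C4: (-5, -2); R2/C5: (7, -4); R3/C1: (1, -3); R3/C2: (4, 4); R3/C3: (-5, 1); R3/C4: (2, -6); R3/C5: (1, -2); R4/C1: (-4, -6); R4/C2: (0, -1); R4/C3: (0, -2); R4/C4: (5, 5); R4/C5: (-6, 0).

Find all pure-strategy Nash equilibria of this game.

Find each player's best response to every opponent strategy; NE are the intersections.
Row's best responses — vs C1: R3 (payoff 1); vs C2: R3 (payoff 4); vs C3: R2 (payoff 4); vs C4: R4 (payoff 5); vs C5: R2 (payoff 7).
Column's best responses — vs R1: C5 (payoff 6); vs R2: C2 (payoff 6); vs R3: C2 (payoff 4); vs R4: C4 (payoff 5).
Mutual best responses occur at (R3, C2) and (R4, C4); at each, neither player gains by switching.

(R3, C2) and (R4, C4)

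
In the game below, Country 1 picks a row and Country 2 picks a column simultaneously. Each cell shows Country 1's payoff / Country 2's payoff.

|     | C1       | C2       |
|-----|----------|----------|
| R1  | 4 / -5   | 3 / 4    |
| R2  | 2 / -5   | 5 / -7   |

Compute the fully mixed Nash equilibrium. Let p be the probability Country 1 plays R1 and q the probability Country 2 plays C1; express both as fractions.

p = 2/11, q = 1/2

Each player's mixing probability is pinned down by making the *other* player indifferent.
Country 2 indifferent between C1 and C2: p·(-5) + (1−p)·(-5) = p·4 + (1−p)·(-7) ⟹ (-5) + 0p = (-7) + 11p ⟹ p = 2/11.
Country 1 indifferent between R1 and R2: q·4 + (1−q)·3 = q·2 + (1−q)·5 ⟹ 3 + 1q = 5 + (-3)q ⟹ q = 1/2.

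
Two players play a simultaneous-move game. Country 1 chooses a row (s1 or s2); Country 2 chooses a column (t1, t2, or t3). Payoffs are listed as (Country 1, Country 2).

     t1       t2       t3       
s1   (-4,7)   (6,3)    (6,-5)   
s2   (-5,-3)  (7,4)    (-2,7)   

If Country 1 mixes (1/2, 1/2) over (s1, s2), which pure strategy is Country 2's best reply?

t2

Compute Country 2's expected payoff from each pure strategy against the given mix.
t1: (1/2)·7 + (1/2)·(-3) = 2
t2: (1/2)·3 + (1/2)·4 = 7/2
t3: (1/2)·(-5) + (1/2)·7 = 1
Highest expected payoff is 7/2, from t2.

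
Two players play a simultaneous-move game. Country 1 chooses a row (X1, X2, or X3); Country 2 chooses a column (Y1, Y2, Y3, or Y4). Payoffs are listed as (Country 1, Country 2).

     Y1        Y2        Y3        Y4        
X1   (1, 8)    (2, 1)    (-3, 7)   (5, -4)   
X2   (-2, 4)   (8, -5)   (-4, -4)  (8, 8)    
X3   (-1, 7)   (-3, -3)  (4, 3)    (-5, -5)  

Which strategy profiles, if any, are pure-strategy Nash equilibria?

A profile is a Nash equilibrium when each player is best-responding to the other.
Country 1's best responses — vs Y1: X1 (payoff 1); vs Y2: X2 (payoff 8); vs Y3: X3 (payoff 4); vs Y4: X2 (payoff 8).
Country 2's best responses — vs X1: Y1 (payoff 8); vs X2: Y4 (payoff 8); vs X3: Y1 (payoff 7).
Mutual best responses occur at (X1, Y1) and (X2, Y4); at each, neither player gains by switching.

(X1, Y1) and (X2, Y4)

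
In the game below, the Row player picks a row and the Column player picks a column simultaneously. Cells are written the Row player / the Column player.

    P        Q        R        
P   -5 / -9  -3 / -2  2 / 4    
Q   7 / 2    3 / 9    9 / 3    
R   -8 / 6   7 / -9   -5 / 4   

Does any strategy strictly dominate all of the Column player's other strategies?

No strictly dominant strategy

Check whether one of the Column player's strategies beats all alternatives regardless of what the opponent does.
P is not dominant: against P, Q gives -2 > -9.
Q is not dominant: against P, R gives 4 > -2.
R is not dominant: against Q, Q gives 9 > 3.
No single strategy is best against every opponent action.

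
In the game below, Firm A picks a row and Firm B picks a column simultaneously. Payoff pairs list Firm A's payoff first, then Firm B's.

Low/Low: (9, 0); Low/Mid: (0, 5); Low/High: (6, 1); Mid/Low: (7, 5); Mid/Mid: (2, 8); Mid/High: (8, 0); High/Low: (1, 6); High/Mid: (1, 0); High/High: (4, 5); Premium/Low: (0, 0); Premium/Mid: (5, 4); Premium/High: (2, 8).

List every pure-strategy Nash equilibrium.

No pure-strategy Nash equilibrium

Find each player's best response to every opponent strategy; NE are the intersections.
Firm A's best responses — vs Low: Low (payoff 9); vs Mid: Premium (payoff 5); vs High: Mid (payoff 8).
Firm B's best responses — vs Low: Mid (payoff 5); vs Mid: Mid (payoff 8); vs High: Low (payoff 6); vs Premium: High (payoff 8).
No cell has both players best-responding. For instance, Firm A's best reply to Mid is Premium, but against Premium Firm B prefers High over Mid.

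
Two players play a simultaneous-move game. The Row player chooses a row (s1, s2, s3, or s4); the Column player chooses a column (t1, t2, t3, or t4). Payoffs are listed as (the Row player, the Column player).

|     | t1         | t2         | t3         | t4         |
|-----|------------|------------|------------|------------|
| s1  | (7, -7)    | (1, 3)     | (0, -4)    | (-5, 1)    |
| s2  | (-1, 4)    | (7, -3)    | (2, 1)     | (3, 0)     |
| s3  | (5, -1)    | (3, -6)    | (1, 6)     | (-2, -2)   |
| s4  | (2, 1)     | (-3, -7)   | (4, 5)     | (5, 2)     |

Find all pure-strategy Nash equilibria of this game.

A profile is a Nash equilibrium when each player is best-responding to the other.
The Row player's best responses — vs t1: s1 (payoff 7); vs t2: s2 (payoff 7); vs t3: s4 (payoff 4); vs t4: s4 (payoff 5).
The Column player's best responses — vs s1: t2 (payoff 3); vs s2: t1 (payoff 4); vs s3: t3 (payoff 6); vs s4: t3 (payoff 5).
The only mutual best response is (s4, t3); neither player gains by switching there.

(s4, t3)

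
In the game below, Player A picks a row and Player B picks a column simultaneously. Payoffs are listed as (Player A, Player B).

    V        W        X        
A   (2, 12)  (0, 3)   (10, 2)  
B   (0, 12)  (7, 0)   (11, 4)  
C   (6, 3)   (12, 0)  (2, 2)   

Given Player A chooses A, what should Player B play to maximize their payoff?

With Player A fixed at A, Player B's payoffs are: V → 12, W → 3, X → 2.
The maximum is 12, achieved by V.

V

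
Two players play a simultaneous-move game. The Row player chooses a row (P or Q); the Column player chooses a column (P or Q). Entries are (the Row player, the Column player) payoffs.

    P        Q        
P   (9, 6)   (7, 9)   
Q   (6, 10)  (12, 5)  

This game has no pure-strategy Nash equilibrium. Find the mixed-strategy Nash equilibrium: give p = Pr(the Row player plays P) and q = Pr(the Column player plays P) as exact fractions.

p = 5/8, q = 5/8

In a mixed NE each player is indifferent between their pure strategies, so the opponent's mix sets the indifference.
The Column player indifferent between P and Q: p·6 + (1−p)·10 = p·9 + (1−p)·5 ⟹ 10 + (-4)p = 5 + 4p ⟹ p = 5/8.
The Row player indifferent between P and Q: q·9 + (1−q)·7 = q·6 + (1−q)·12 ⟹ 7 + 2q = 12 + (-6)q ⟹ q = 5/8.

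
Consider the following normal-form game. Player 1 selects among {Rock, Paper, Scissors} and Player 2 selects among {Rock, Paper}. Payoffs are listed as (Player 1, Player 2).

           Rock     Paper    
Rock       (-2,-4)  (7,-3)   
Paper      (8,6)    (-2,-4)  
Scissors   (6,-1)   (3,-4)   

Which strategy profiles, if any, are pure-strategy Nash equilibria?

(Rock, Paper) and (Paper, Rock)

A profile is a Nash equilibrium when each player is best-responding to the other.
Player 1's best responses — vs Rock: Paper (payoff 8); vs Paper: Rock (payoff 7).
Player 2's best responses — vs Rock: Paper (payoff -3); vs Paper: Rock (payoff 6); vs Scissors: Rock (payoff -1).
Mutual best responses occur at (Rock, Paper) and (Paper, Rock); at each, neither player gains by switching.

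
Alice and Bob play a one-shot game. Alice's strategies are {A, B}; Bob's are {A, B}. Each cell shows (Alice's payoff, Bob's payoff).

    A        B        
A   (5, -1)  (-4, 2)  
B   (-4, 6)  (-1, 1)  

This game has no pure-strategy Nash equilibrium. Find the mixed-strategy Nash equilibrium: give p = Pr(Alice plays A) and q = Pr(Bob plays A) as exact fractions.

In a mixed NE each player is indifferent between their pure strategies, so the opponent's mix sets the indifference.
Bob indifferent between A and B: p·(-1) + (1−p)·6 = p·2 + (1−p)·1 ⟹ 6 + (-7)p = 1 + 1p ⟹ p = 5/8.
Alice indifferent between A and B: q·5 + (1−q)·(-4) = q·(-4) + (1−q)·(-1) ⟹ (-4) + 9q = (-1) + (-3)q ⟹ q = 1/4.

p = 5/8, q = 1/4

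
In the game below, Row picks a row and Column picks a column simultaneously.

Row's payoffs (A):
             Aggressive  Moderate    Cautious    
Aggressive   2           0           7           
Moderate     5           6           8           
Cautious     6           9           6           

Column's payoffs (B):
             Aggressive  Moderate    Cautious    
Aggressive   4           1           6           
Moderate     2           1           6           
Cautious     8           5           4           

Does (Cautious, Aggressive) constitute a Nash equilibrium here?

Yes

Holding Column at Aggressive: Row gets 6 from Cautious, versus 2 from Aggressive, 5 from Moderate. No profitable deviation for Row.
Holding Row at Cautious: Column gets 8 from Aggressive, versus 5 from Moderate, 4 from Cautious. No profitable deviation for Column either.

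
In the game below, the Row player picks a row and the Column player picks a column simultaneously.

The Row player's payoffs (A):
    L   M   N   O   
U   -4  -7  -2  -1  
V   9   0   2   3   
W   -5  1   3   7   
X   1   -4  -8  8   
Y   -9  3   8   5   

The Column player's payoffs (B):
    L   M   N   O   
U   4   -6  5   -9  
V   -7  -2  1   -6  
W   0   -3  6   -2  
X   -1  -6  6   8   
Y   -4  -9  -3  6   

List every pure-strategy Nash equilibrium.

Check mutual best responses: a cell is a NE iff neither player can gain by unilaterally deviating.
The Row player's best responses — vs L: V (payoff 9); vs M: Y (payoff 3); vs N: Y (payoff 8); vs O: X (payoff 8).
The Column player's best responses — vs U: N (payoff 5); vs V: N (payoff 1); vs W: N (payoff 6); vs X: O (payoff 8); vs Y: O (payoff 6).
The only mutual best response is (X, O); neither player gains by switching there.

(X, O)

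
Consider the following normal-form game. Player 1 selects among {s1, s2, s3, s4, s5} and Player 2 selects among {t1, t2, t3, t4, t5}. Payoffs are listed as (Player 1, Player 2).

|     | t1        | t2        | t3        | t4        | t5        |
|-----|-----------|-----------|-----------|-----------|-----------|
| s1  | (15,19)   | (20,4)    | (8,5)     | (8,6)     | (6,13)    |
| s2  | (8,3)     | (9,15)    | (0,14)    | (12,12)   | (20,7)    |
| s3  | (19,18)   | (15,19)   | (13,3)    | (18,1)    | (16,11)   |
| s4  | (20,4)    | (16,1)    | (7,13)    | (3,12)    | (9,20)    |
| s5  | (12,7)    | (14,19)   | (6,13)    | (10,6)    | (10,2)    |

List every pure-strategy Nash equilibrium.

None

Find each player's best response to every opponent strategy; NE are the intersections.
Player 1's best responses — vs t1: s4 (payoff 20); vs t2: s1 (payoff 20); vs t3: s3 (payoff 13); vs t4: s3 (payoff 18); vs t5: s2 (payoff 20).
Player 2's best responses — vs s1: t1 (payoff 19); vs s2: t2 (payoff 15); vs s3: t2 (payoff 19); vs s4: t5 (payoff 20); vs s5: t2 (payoff 19).
No cell has both players best-responding. For instance, Player 1's best reply to t4 is s3, but against s3 Player 2 prefers t2 over t4.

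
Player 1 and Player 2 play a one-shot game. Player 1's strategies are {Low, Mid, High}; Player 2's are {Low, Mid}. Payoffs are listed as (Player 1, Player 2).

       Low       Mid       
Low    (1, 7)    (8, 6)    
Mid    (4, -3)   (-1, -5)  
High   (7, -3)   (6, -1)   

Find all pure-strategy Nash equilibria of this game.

There is no pure-strategy Nash equilibrium

Check mutual best responses: a cell is a NE iff neither player can gain by unilaterally deviating.
Player 1's best responses — vs Low: High (payoff 7); vs Mid: Low (payoff 8).
Player 2's best responses — vs Low: Low (payoff 7); vs Mid: Low (payoff -3); vs High: Mid (payoff -1).
No cell has both players best-responding. For instance, Player 1's best reply to Mid is Low, but against Low Player 2 prefers Low over Mid.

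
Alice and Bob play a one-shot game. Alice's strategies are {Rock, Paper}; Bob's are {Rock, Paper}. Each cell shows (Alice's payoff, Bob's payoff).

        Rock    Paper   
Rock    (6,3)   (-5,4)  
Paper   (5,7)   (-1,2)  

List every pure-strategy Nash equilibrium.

Check mutual best responses: a cell is a NE iff neither player can gain by unilaterally deviating.
Alice's best responses — vs Rock: Rock (payoff 6); vs Paper: Paper (payoff -1).
Bob's best responses — vs Rock: Paper (payoff 4); vs Paper: Rock (payoff 7).
No cell has both players best-responding. For instance, Alice's best reply to Rock is Rock, but against Rock Bob prefers Paper over Rock.

None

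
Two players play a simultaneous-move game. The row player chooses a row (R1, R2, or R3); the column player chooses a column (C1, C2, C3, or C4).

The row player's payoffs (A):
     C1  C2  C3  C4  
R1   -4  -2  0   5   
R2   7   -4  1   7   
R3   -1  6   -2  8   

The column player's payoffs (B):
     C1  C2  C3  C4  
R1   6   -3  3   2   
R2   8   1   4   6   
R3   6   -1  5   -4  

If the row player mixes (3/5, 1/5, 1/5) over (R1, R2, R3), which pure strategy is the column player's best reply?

C1

Compute the column player's expected payoff from each pure strategy against the given mix.
C1: (3/5)·6 + (1/5)·8 + (1/5)·6 = 32/5
C2: (3/5)·(-3) + (1/5)·1 + (1/5)·(-1) = -9/5
C3: (3/5)·3 + (1/5)·4 + (1/5)·5 = 18/5
C4: (3/5)·2 + (1/5)·6 + (1/5)·(-4) = 8/5
Highest expected payoff is 32/5, from C1.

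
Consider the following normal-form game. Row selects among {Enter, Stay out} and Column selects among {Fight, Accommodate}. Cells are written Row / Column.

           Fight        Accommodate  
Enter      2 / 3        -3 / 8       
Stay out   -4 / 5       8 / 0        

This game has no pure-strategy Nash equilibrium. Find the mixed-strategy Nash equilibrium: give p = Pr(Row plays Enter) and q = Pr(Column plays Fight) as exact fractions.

Each player's mixing probability is pinned down by making the *other* player indifferent.
Column indifferent between Fight and Accommodate: p·3 + (1−p)·5 = p·8 + (1−p)·0 ⟹ 5 + (-2)p = 0 + 8p ⟹ p = 1/2.
Row indifferent between Enter and Stay out: q·2 + (1−q)·(-3) = q·(-4) + (1−q)·8 ⟹ (-3) + 5q = 8 + (-12)q ⟹ q = 11/17.

p = 1/2, q = 11/17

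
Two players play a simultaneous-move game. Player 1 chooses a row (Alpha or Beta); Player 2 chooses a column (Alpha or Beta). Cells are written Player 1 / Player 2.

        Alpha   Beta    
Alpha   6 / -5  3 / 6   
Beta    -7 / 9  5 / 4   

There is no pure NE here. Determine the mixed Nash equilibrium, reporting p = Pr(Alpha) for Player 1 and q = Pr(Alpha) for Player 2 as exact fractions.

p = 5/16, q = 2/15

In a mixed NE each player is indifferent between their pure strategies, so the opponent's mix sets the indifference.
Player 2 indifferent between Alpha and Beta: p·(-5) + (1−p)·9 = p·6 + (1−p)·4 ⟹ 9 + (-14)p = 4 + 2p ⟹ p = 5/16.
Player 1 indifferent between Alpha and Beta: q·6 + (1−q)·3 = q·(-7) + (1−q)·5 ⟹ 3 + 3q = 5 + (-12)q ⟹ q = 2/15.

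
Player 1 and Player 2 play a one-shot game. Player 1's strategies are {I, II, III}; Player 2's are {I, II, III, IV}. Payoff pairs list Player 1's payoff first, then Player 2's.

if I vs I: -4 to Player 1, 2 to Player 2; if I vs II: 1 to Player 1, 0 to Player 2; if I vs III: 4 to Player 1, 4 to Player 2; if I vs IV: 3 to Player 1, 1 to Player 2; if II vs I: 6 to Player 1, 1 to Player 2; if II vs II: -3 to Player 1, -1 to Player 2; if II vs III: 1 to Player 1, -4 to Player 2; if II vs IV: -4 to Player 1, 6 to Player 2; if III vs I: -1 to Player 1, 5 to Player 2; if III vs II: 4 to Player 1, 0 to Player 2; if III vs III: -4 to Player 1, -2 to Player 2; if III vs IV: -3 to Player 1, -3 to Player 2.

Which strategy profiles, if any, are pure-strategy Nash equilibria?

(I, III)

A profile is a Nash equilibrium when each player is best-responding to the other.
Player 1's best responses — vs I: II (payoff 6); vs II: III (payoff 4); vs III: I (payoff 4); vs IV: I (payoff 3).
Player 2's best responses — vs I: III (payoff 4); vs II: IV (payoff 6); vs III: I (payoff 5).
The only mutual best response is (I, III); neither player gains by switching there.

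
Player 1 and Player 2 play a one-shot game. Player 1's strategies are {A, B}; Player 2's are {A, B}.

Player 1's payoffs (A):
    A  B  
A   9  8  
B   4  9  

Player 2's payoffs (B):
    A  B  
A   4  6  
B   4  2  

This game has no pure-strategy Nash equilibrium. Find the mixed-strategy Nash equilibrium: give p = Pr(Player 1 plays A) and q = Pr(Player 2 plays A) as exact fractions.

Each player's mixing probability is pinned down by making the *other* player indifferent.
Player 2 indifferent between A and B: p·4 + (1−p)·4 = p·6 + (1−p)·2 ⟹ 4 + 0p = 2 + 4p ⟹ p = 1/2.
Player 1 indifferent between A and B: q·9 + (1−q)·8 = q·4 + (1−q)·9 ⟹ 8 + 1q = 9 + (-5)q ⟹ q = 1/6.

p = 1/2, q = 1/6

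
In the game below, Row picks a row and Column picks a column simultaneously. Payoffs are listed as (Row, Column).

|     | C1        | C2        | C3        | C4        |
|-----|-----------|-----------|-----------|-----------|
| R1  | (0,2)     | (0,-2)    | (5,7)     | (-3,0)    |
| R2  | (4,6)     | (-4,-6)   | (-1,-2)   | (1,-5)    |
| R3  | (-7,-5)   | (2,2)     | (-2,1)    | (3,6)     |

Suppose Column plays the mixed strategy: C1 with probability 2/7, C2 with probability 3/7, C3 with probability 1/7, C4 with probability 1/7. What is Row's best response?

Row's best reply maximizes expected payoff against the mix.
R1: (2/7)·0 + (3/7)·0 + (1/7)·5 + (1/7)·(-3) = 2/7
R2: (2/7)·4 + (3/7)·(-4) + (1/7)·(-1) + (1/7)·1 = -4/7
R3: (2/7)·(-7) + (3/7)·2 + (1/7)·(-2) + (1/7)·3 = -1
Highest expected payoff is 2/7, from R1.

R1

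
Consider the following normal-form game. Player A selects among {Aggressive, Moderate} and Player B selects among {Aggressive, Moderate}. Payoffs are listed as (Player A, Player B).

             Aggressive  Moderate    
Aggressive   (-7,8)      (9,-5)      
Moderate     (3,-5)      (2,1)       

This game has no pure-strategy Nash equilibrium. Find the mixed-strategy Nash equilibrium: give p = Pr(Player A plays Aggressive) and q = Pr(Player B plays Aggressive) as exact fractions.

In a mixed NE each player is indifferent between their pure strategies, so the opponent's mix sets the indifference.
Player B indifferent between Aggressive and Moderate: p·8 + (1−p)·(-5) = p·(-5) + (1−p)·1 ⟹ (-5) + 13p = 1 + (-6)p ⟹ p = 6/19.
Player A indifferent between Aggressive and Moderate: q·(-7) + (1−q)·9 = q·3 + (1−q)·2 ⟹ 9 + (-16)q = 2 + 1q ⟹ q = 7/17.

p = 6/19, q = 7/17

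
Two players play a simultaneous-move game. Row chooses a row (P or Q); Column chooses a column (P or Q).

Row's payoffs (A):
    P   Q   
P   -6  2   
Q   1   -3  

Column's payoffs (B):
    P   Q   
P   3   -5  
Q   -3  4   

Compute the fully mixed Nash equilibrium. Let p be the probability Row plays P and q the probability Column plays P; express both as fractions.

p = 7/15, q = 5/12

In a mixed NE each player is indifferent between their pure strategies, so the opponent's mix sets the indifference.
Column indifferent between P and Q: p·3 + (1−p)·(-3) = p·(-5) + (1−p)·4 ⟹ (-3) + 6p = 4 + (-9)p ⟹ p = 7/15.
Row indifferent between P and Q: q·(-6) + (1−q)·2 = q·1 + (1−q)·(-3) ⟹ 2 + (-8)q = (-3) + 4q ⟹ q = 5/12.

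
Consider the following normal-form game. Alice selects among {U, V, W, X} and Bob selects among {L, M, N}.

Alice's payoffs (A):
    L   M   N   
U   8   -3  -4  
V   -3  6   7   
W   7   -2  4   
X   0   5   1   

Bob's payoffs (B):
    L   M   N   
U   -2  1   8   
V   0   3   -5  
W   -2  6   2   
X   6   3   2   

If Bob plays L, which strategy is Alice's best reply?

U

With Bob fixed at L, Alice's payoffs are: U → 8, V → -3, W → 7, X → 0.
The maximum is 8, achieved by U.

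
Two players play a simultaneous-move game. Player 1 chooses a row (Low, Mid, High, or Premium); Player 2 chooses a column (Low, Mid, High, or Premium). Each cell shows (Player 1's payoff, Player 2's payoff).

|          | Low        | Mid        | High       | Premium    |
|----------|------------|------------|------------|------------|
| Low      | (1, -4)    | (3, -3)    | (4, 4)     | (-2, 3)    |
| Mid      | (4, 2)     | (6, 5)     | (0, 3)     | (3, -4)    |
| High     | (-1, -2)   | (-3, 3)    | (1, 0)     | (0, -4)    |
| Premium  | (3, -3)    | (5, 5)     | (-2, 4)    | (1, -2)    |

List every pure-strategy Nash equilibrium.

A profile is a Nash equilibrium when each player is best-responding to the other.
Player 1's best responses — vs Low: Mid (payoff 4); vs Mid: Mid (payoff 6); vs High: Low (payoff 4); vs Premium: Mid (payoff 3).
Player 2's best responses — vs Low: High (payoff 4); vs Mid: Mid (payoff 5); vs High: Mid (payoff 3); vs Premium: Mid (payoff 5).
Mutual best responses occur at (Low, High) and (Mid, Mid); at each, neither player gains by switching.

(Low, High) and (Mid, Mid)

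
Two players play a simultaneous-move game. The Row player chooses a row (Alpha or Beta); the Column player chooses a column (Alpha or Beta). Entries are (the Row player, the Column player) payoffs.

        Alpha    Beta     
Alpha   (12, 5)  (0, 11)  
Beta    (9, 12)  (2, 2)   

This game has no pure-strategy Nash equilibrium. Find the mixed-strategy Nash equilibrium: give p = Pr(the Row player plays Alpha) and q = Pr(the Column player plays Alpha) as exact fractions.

Each player's mixing probability is pinned down by making the *other* player indifferent.
The Column player indifferent between Alpha and Beta: p·5 + (1−p)·12 = p·11 + (1−p)·2 ⟹ 12 + (-7)p = 2 + 9p ⟹ p = 5/8.
The Row player indifferent between Alpha and Beta: q·12 + (1−q)·0 = q·9 + (1−q)·2 ⟹ 0 + 12q = 2 + 7q ⟹ q = 2/5.

p = 5/8, q = 2/5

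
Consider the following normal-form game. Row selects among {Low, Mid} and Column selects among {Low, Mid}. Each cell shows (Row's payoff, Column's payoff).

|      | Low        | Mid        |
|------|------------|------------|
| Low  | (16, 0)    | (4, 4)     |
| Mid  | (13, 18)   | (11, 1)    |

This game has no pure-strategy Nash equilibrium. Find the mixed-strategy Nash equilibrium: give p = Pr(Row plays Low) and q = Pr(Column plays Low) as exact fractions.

Each player's mixing probability is pinned down by making the *other* player indifferent.
Column indifferent between Low and Mid: p·0 + (1−p)·18 = p·4 + (1−p)·1 ⟹ 18 + (-18)p = 1 + 3p ⟹ p = 17/21.
Row indifferent between Low and Mid: q·16 + (1−q)·4 = q·13 + (1−q)·11 ⟹ 4 + 12q = 11 + 2q ⟹ q = 7/10.

p = 17/21, q = 7/10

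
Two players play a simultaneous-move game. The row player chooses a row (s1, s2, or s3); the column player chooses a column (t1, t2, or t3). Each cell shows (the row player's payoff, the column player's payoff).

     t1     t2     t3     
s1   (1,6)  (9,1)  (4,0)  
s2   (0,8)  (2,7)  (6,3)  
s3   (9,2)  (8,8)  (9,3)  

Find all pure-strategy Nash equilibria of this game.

Find each player's best response to every opponent strategy; NE are the intersections.
The row player's best responses — vs t1: s3 (payoff 9); vs t2: s1 (payoff 9); vs t3: s3 (payoff 9).
The column player's best responses — vs s1: t1 (payoff 6); vs s2: t1 (payoff 8); vs s3: t2 (payoff 8).
No cell has both players best-responding. For instance, the row player's best reply to t1 is s3, but against s3 the column player prefers t2 over t1.

No pure-strategy Nash equilibrium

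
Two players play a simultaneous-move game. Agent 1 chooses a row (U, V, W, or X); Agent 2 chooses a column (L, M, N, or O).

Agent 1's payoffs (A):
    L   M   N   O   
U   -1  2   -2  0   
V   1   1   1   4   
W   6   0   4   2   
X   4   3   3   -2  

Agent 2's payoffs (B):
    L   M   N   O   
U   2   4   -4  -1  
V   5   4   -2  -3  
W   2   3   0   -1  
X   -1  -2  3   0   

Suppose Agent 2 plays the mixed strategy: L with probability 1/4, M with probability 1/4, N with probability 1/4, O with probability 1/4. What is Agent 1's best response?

Agent 1's best reply maximizes expected payoff against the mix.
U: (1/4)·(-1) + (1/4)·2 + (1/4)·(-2) + (1/4)·0 = -1/4
V: (1/4)·1 + (1/4)·1 + (1/4)·1 + (1/4)·4 = 7/4
W: (1/4)·6 + (1/4)·0 + (1/4)·4 + (1/4)·2 = 3
X: (1/4)·4 + (1/4)·3 + (1/4)·3 + (1/4)·(-2) = 2
Highest expected payoff is 3, from W.

W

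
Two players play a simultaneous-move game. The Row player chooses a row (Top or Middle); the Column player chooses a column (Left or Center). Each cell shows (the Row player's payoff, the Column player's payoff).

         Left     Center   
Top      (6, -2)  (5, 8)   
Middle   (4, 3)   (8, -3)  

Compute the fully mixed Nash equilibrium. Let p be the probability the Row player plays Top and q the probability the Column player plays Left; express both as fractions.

p = 3/8, q = 3/5

In a mixed NE each player is indifferent between their pure strategies, so the opponent's mix sets the indifference.
The Column player indifferent between Left and Center: p·(-2) + (1−p)·3 = p·8 + (1−p)·(-3) ⟹ 3 + (-5)p = (-3) + 11p ⟹ p = 3/8.
The Row player indifferent between Top and Middle: q·6 + (1−q)·5 = q·4 + (1−q)·8 ⟹ 5 + 1q = 8 + (-4)q ⟹ q = 3/5.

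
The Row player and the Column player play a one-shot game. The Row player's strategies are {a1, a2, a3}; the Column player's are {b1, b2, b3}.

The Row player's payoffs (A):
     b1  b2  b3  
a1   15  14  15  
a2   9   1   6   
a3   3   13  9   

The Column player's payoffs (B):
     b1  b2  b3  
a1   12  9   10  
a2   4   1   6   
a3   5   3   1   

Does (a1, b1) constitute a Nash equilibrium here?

Holding the Column player at b1: the Row player gets 15 from a1, versus 9 from a2, 3 from a3. No profitable deviation for the Row player.
Holding the Row player at a1: the Column player gets 12 from b1, versus 9 from b2, 10 from b3. No profitable deviation for the Column player either.

Yes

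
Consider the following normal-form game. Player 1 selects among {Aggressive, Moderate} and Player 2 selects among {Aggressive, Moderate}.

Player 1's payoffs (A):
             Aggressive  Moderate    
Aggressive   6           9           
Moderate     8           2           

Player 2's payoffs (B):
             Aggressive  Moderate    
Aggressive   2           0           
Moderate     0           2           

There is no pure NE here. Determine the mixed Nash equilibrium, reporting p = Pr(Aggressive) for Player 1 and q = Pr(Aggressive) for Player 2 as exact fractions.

In a mixed NE each player is indifferent between their pure strategies, so the opponent's mix sets the indifference.
Player 2 indifferent between Aggressive and Moderate: p·2 + (1−p)·0 = p·0 + (1−p)·2 ⟹ 0 + 2p = 2 + (-2)p ⟹ p = 1/2.
Player 1 indifferent between Aggressive and Moderate: q·6 + (1−q)·9 = q·8 + (1−q)·2 ⟹ 9 + (-3)q = 2 + 6q ⟹ q = 7/9.

p = 1/2, q = 7/9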